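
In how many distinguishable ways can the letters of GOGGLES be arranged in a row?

Letter multiplicities in GOGGLES: E×1, G×3, L×1, O×1, S×1.
Dividing 7! = 5040 by 3! = 6 for the repeated letters gives 840.

840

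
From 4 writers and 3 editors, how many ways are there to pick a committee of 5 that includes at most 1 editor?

3

Split by how many editors are chosen (0 through 1).
Sum: C(3,0)·C(4,5) + C(3,1)·C(4,4) = 0 + 3 = 3.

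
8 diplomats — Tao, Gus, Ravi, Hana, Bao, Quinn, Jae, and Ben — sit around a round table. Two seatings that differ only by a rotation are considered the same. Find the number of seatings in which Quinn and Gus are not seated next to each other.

3600

Without the restriction there are (7)! = 5040 seatings.
Seatings with Quinn beside Gus: treat them as a block with 2 internal orders, giving 2 × (6)! = 1440.
Subtracting, 5040 − 1440 = 3600.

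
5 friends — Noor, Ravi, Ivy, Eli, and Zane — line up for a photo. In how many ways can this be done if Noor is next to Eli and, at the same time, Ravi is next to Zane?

24

Treat {Noor,Eli} as one block (2 orders) and {Ravi,Zane} as another (2 orders).
That leaves 3 units to arrange: 2 × 2 × 3! = 4 × 6 = 24.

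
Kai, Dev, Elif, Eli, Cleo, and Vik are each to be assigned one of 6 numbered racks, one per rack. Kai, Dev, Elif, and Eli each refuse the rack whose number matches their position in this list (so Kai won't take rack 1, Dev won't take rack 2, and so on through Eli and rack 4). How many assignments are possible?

362

Let Aᵢ (for 1 ≤ i ≤ 4) be the placements that put person i in their forbidden rack. Any j of these fix j positions, leaving (6−j)! ways to fill the rest, and there are C(4,j) ways to pick which j.
By inclusion–exclusion, the number of valid placements is Σ_{j=0}^{4} (−1)^j C(4,j)·(6−j)!.
Computing: 720 − 480 + 144 − 24 + 2 = 362.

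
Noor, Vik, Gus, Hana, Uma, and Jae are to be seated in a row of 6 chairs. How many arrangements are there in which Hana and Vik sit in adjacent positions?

Place the 4 others and the Hana-Vik pair as 5 objects in a line; the pair has 2 internal arrangements.
So the count is 2·(5)! = 240.

240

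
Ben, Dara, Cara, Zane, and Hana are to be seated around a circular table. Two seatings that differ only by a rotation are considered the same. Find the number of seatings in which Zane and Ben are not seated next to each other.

Without the restriction there are (4)! = 24 seatings.
Seatings with Zane beside Ben: treat them as a block with 2 internal orders, giving 2 × (3)! = 12.
Subtracting, 24 − 12 = 12.

12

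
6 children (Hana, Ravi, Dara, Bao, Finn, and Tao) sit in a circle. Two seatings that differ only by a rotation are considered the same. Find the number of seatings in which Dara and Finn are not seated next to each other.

72

All circular seatings of 6 people number (5)! = 120.
Those with Dara next to Finn: fuse the pair into one unit and seat 5 units around a circle — 2·(4)! = 48.
Subtracting, 120 − 48 = 72.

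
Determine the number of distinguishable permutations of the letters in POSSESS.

The 7 letters of POSSESS have repeats: S appearing 4 times.
So there are 7! / (4!) = 210 distinguishable arrangements.

210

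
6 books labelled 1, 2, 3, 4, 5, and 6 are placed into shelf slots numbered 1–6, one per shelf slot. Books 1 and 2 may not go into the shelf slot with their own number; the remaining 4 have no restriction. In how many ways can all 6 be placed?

504

Let Aᵢ (for i ∈ {1, 2}) be the placements that put book i in its forbidden shelf slot. Any j of these fix j positions, leaving (6−j)! ways to fill the rest, and there are C(2,j) ways to pick which j.
By inclusion–exclusion, the number of valid placements is Σ_{j=0}^{2} (−1)^j C(2,j)·(6−j)!.
Computing: 720 − 240 + 24 = 504.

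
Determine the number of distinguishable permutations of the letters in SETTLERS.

5040

SETTLERS has 8 letters with E appearing twice, S appearing twice, and T appearing twice.
So there are 8! / (2!·2!·2!) = 5040 distinguishable arrangements.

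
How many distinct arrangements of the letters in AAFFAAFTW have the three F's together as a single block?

210

Treat the 3 copies of F as a single block. The multiset to arrange is then {FFF, A, A, A, A, T, W}, 7 items in all.
That gives (7)!/(4!) = 210 arrangements.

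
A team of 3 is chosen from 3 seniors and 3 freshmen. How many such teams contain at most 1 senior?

10

Split by how many seniors are chosen (0 through 1).
Sum: C(3,0)·C(3,3) + C(3,1)·C(3,2) = 1 + 9 = 10.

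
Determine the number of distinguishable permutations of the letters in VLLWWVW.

210

VLLWWVW has 7 letters with L appearing twice, V appearing twice, and W appearing 3 times.
So there are 7! / (3!·2!·2!) = 210 distinguishable arrangements.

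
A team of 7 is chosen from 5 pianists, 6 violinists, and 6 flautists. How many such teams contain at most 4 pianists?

19382

Split by how many pianists are chosen (0 through 4).
Sum: C(5,0)·C(12,7) + C(5,1)·C(12,6) + C(5,2)·C(12,5) + C(5,3)·C(12,4) + C(5,4)·C(12,3) = 792 + 4620 + 7920 + 4950 + 1100 = 19382.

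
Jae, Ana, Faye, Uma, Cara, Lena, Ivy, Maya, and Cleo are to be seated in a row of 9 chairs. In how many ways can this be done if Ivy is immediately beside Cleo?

Place the 7 others and the Ivy-Cleo pair as 8 objects in a line; the pair has 2 internal arrangements.
That gives 2 × 8! = 2 × 40320 = 80640.

80640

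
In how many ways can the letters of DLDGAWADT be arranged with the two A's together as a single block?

6720

Treat the 2 copies of A as a single block. The multiset to arrange is then {AA, D, D, D, G, L, T, W}, 8 items in all.
That gives (8)!/(3!) = 6720 arrangements.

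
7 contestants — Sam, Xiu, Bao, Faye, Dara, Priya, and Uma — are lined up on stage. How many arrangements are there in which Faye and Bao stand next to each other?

Place the 5 others and the Faye-Bao pair as 6 objects in a line; the pair has 2 internal arrangements.
So the count is 2·(6)! = 1440.

1440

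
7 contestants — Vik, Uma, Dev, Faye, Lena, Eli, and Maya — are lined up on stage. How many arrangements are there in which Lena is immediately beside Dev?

Place the 5 others and the Lena-Dev pair as 6 objects in a line; the pair has 2 internal arrangements.
That gives 2 × 6! = 2 × 720 = 1440.

1440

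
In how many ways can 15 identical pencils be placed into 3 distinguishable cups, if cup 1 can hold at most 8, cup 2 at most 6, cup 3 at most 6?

By stars and bars, unrestricted non-negative solutions to x_1+…+x_3 = 15 number C(15+2,2) = 136.
Subtract solutions that violate a single cap (substitute x_i' = x_i − (cap_i+1)): x_1 ≥ 9 gives C(8,2) = 28; x_2 ≥ 7 gives C(10,2) = 45; x_3 ≥ 7 gives C(10,2) = 45. Together 118.
Add back pairs where two caps are both exceeded: 0 + 0 + 3 = 3.
By inclusion–exclusion the count is 136 − 118 + 3 = 21.

21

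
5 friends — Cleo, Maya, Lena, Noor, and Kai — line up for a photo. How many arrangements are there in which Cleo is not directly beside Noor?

72

There are 5! = 120 arrangements in all. If Cleo and Noor are adjacent, merging them into one block gives 2·(4)! = 48 arrangements.
So 120 − 48 = 72 arrangements keep them apart.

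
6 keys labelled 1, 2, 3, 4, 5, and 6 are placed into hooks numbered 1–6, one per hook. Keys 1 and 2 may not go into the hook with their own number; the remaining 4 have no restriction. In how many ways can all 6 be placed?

504

Let Aᵢ (for i ∈ {1, 2}) be the placements that put key i in its forbidden hook. Any j of these fix j positions, leaving (6−j)! ways to fill the rest, and there are C(2,j) ways to pick which j.
By inclusion–exclusion, the number of valid placements is Σ_{j=0}^{2} (−1)^j C(2,j)·(6−j)!.
Computing: 720 − 240 + 24 = 504.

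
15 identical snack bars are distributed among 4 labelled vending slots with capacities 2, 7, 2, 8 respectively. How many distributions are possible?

27

Without the upper bounds there are C(18,3) = 816 ways to split 15 among 4 vending slots.
Subtract solutions that violate a single cap (substitute x_i' = x_i − (cap_i+1)): x_1 ≥ 3 gives C(15,3) = 455; x_2 ≥ 8 gives C(10,3) = 120; x_3 ≥ 3 gives C(15,3) = 455; x_4 ≥ 9 gives C(9,3) = 84. Together 1114.
Add back pairs where two caps are both exceeded: 35 + 220 + 20 + 35 + 0 + 20 = 330.
Subtract triples: 4 + 0 + 1 + 0 = 5.
By inclusion–exclusion the count is 816 − 1114 + 330 − 5 = 27.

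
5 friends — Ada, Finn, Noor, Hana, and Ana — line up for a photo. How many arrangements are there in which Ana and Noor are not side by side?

There are 5! = 120 arrangements in all. If Ana and Noor are adjacent, merging them into one block gives 2·(4)! = 48 arrangements.
So 120 − 48 = 72 arrangements keep them apart.

72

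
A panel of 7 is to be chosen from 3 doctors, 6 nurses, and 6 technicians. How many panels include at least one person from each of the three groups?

5571

Total 7-person selections from all 15: C(15,7) = 6435.
Selections missing a whole group: no doctors → C(12,7) = 792; no nurses → C(9,7) = 36; no technicians → C(9,7) = 36.
Add back selections omitting two groups (i.e. drawn from a single group): C(3,7) + C(6,7) + C(6,7) = 0.
By inclusion–exclusion: 6435 − 864 + 0 = 5571.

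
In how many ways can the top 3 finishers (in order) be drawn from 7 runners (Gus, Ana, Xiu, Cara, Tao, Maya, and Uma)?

210

This is an ordered selection of 3 from 7: P(7,3).
That gives 7 × 6 × 5 = 210.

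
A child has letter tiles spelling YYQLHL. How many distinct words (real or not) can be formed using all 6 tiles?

180

The 6 letters of YYQLHL have repeats: L appearing twice and Y appearing twice.
The number of distinct arrangements is 6!/(2!·2!) = 720/4 = 180.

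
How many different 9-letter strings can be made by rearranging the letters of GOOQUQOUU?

GOOQUQOUU has 9 letters with O appearing 3 times, Q appearing twice, and U appearing 3 times.
So there are 9! / (3!·3!·2!) = 5040 distinguishable arrangements.

5040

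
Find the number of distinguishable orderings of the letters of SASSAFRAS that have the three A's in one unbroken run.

210

Treat the 3 copies of A as a single block. The multiset to arrange is then {AAA, F, R, S, S, S, S}, 7 items in all.
That gives (7)!/(4!) = 210 arrangements.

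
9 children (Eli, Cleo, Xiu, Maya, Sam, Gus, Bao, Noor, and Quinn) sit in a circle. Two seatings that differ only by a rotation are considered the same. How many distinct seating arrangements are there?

40320

Fix one person's seat to break rotational symmetry; the remaining 8 people can be arranged in (8)! = 40320 ways.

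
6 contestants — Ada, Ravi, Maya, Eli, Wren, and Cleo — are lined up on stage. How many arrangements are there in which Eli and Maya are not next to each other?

480

Of the 6! = 720 arrangements, those with Eli and Maya adjacent number 2 × 5! = 240 (treat the pair as a block with 2 internal orders).
So 720 − 240 = 480 arrangements keep them apart.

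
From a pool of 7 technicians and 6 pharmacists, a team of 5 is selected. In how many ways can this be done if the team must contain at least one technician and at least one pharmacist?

Total 5-person selections from all 13: C(13,5) = 1287.
Subtract selections that omit an entire group: no technicians → C(6,5) = 6; no pharmacists → C(7,5) = 21.
Both groups omitted at once is impossible, so 1287 − 27 = 1260.

1260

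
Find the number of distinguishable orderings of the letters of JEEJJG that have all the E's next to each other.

20

Treat the 2 copies of E as a single block. The multiset to arrange is then {EE, G, J, J, J}, 5 items in all.
That gives (5)!/(3!) = 20 arrangements.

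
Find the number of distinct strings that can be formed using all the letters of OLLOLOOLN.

The 9 letters of OLLOLOOLN have repeats: L appearing 4 times and O appearing 4 times.
So there are 9! / (4!·4!) = 630 distinguishable arrangements.

630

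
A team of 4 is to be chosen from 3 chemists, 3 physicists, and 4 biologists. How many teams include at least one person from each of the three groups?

126

With no constraint there are C(10,4) = 210 possible selections.
Subtract selections that omit an entire group: no chemists → C(7,4) = 35; no physicists → C(7,4) = 35; no biologists → C(6,4) = 15.
Add back selections omitting two groups (i.e. drawn from a single group): C(3,4) + C(3,4) + C(4,4) = 1.
By inclusion–exclusion: 210 − 85 + 1 = 126.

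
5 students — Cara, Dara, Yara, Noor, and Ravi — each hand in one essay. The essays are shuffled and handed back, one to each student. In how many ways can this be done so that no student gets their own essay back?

Count assignments avoiding every fixed point. For any j of the 5 students fixed to their own essay, the other 5−j can be arranged in (5−j)! ways.
By inclusion–exclusion this is Σ_{j=0}^{5} (−1)^j C(5,j)·(5−j)!.
Computing: 120 − 120 + 60 − 20 + 5 − 1 = 44.

44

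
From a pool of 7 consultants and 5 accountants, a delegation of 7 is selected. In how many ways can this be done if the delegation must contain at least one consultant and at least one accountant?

Unrestricted: C(12,7) = 792 ways to pick any 7 of the 12.
Selections missing a whole group: no consultants → C(5,7) = 0; no accountants → C(7,7) = 1.
Both groups omitted at once is impossible, so 792 − 1 = 791.

791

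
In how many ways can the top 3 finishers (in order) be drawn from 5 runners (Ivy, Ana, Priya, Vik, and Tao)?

There are 5 choices for 1st place, 4 for 2nd, and 3 for 3rd.
That gives 5 × 4 × 3 = 60.

60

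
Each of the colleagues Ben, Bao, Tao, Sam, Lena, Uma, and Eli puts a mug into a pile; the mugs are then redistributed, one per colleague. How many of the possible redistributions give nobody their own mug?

1854

Let Aᵢ be the assignments in which colleague i gets their own mug. We want the size of the complement of A₁∪…∪A_7.
By inclusion–exclusion this is Σ_{j=0}^{7} (−1)^j C(7,j)·(7−j)!.
Computing: 5040 − 5040 + 2520 − 840 + 210 − 42 + 7 − 1 = 1854.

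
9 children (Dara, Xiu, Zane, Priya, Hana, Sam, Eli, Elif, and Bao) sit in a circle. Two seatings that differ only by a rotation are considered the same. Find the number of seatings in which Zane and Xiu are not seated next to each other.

Without the restriction there are (8)! = 40320 seatings.
Those with Zane next to Xiu: fuse the pair into one unit and seat 8 units around a circle — 2·(7)! = 10080.
Subtracting, 40320 − 10080 = 30240.

30240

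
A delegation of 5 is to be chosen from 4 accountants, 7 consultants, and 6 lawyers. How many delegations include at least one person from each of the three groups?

With no constraint there are C(17,5) = 6188 possible selections.
Selections missing a whole group: no accountants → C(13,5) = 1287; no consultants → C(10,5) = 252; no lawyers → C(11,5) = 462.
Add back selections omitting two groups (i.e. drawn from a single group): C(4,5) + C(7,5) + C(6,5) = 27.
By inclusion–exclusion: 6188 − 2001 + 27 = 4214.

4214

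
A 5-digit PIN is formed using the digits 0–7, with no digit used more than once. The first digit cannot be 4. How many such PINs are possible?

5880

The first digit has 8−1 = 7 choices (anything except 4).
The remaining 4 digits are filled from the other 7 symbols without repetition: 7 × 6 × 5 × 4 = 840.
Total: 7 × 840 = 5880.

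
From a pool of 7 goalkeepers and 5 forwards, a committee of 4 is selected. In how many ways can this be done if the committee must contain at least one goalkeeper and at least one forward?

455

With no constraint there are C(12,4) = 495 possible selections.
Subtract selections that omit an entire group: no goalkeepers → C(5,4) = 5; no forwards → C(7,4) = 35.
Both groups omitted at once is impossible, so 495 − 40 = 455.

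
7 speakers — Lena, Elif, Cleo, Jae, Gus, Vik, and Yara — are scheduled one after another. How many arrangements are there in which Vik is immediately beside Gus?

Glue Vik and Gus into one block (2 internal orders), leaving 6 units to arrange in a row.
That gives 2 × 6! = 2 × 720 = 1440.

1440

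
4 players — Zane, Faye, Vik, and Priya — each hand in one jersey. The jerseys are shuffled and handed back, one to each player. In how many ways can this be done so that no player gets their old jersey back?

9

Count assignments avoiding every fixed point. For any j of the 4 players fixed to their old jersey, the other 4−j can be arranged in (4−j)! ways.
By inclusion–exclusion this is Σ_{j=0}^{4} (−1)^j C(4,j)·(4−j)!.
Computing: 24 − 24 + 12 − 4 + 1 = 9.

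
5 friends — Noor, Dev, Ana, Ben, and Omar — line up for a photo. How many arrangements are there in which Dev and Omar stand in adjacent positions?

Glue Dev and Omar into one block (2 internal orders), leaving 4 units to arrange in a row.
That gives 2 × 4! = 2 × 24 = 48.

48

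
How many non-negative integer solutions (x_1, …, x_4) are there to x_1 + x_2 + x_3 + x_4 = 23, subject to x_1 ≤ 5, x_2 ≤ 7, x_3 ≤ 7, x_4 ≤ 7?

20

Without the upper bounds there are C(26,3) = 2600 ways to split 23 among 4 variables.
Subtract solutions that violate a single cap (substitute x_i' = x_i − (cap_i+1)): x_1 ≥ 6 gives C(20,3) = 1140; x_2 ≥ 8 gives C(18,3) = 816; x_3 ≥ 8 gives C(18,3) = 816; x_4 ≥ 8 gives C(18,3) = 816. Together 3588.
Add back pairs where two caps are both exceeded: 220 + 220 + 220 + 120 + 120 + 120 = 1020.
Subtract triples: 4 + 4 + 4 + 0 = 12.
By inclusion–exclusion the count is 2600 − 3588 + 1020 − 12 = 20.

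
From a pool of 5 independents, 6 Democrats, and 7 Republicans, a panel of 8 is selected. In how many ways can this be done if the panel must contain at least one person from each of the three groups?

Total 8-person selections from all 18: C(18,8) = 43758.
Selections missing a whole group: no independents → C(13,8) = 1287; no Democrats → C(12,8) = 495; no Republicans → C(11,8) = 165.
Add back selections omitting two groups (i.e. drawn from a single group): C(5,8) + C(6,8) + C(7,8) = 0.
By inclusion–exclusion: 43758 − 1947 + 0 = 41811.

41811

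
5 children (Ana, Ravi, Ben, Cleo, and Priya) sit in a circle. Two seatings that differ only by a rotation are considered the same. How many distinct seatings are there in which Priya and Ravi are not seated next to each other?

12

All circular seatings of 5 people number (4)! = 24.
Those with Priya next to Ravi: fuse the pair into one unit and seat 4 units around a circle — 2·(3)! = 12.
Subtracting, 24 − 12 = 12.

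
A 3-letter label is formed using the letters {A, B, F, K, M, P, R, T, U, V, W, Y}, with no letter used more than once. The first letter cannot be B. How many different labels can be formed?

1210

The first letter has 12−1 = 11 choices (anything except B).
The remaining 2 letters are filled from the other 11 symbols without repetition: 11 × 10 = 110.
Total: 11 × 110 = 1210.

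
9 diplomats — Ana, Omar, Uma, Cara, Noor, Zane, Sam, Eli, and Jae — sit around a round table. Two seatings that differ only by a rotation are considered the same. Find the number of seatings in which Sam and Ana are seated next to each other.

Glue Sam and Ana into a block (2 internal orders). Seating 8 units around a circle gives (7)! arrangements.
So 2 × (7)! = 2 × 5040 = 10080.

10080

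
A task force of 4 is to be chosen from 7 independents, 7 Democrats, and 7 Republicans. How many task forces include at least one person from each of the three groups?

Unrestricted: C(21,4) = 5985 ways to pick any 4 of the 21.
Subtract selections that omit an entire group: no independents → C(14,4) = 1001; no Democrats → C(14,4) = 1001; no Republicans → C(14,4) = 1001.
Add back selections omitting two groups (i.e. drawn from a single group): C(7,4) + C(7,4) + C(7,4) = 105.
By inclusion–exclusion: 5985 − 3003 + 105 = 3087.

3087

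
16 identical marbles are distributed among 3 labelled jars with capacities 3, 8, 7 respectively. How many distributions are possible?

6

Without the upper bounds there are C(18,2) = 153 ways to split 16 among 3 jars.
Subtract solutions that violate a single cap (substitute x_i' = x_i − (cap_i+1)): x_1 ≥ 4 gives C(14,2) = 91; x_2 ≥ 9 gives C(9,2) = 36; x_3 ≥ 8 gives C(10,2) = 45. Together 172.
Add back pairs where two caps are both exceeded: 10 + 15 + 0 = 25.
By inclusion–exclusion the count is 153 − 172 + 25 = 6.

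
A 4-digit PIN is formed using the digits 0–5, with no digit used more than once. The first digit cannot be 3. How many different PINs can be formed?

300

The first digit has 6−1 = 5 choices (anything except 3).
The remaining 3 digits are filled from the other 5 symbols without repetition: 5 × 4 × 3 = 60.
Total: 5 × 60 = 300.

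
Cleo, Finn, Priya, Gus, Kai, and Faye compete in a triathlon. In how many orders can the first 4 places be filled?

360

This is an ordered selection of 4 from 6: P(6,4).
That gives 6 × 5 × 4 × 3 = 360.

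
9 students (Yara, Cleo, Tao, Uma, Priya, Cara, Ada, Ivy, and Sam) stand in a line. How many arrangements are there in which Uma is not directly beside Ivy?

282240

Of the 9! = 362880 arrangements, those with Uma and Ivy adjacent number 2 × 8! = 80640 (treat the pair as a block with 2 internal orders).
So 362880 − 80640 = 282240 arrangements keep them apart.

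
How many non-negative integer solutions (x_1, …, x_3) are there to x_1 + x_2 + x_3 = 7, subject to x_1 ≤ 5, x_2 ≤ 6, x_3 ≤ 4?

26

Ignoring the caps, the number of non-negative solutions to x_1+…+x_3 = 7 is C(9,2) = 36.
Subtract solutions that violate a single cap (substitute x_i' = x_i − (cap_i+1)): x_1 ≥ 6 gives C(3,2) = 3; x_2 ≥ 7 gives C(2,2) = 1; x_3 ≥ 5 gives C(4,2) = 6. Together 10.
No two caps can be exceeded simultaneously, so the pair terms are all 0.
By inclusion–exclusion the count is 36 − 10 + 0 = 26.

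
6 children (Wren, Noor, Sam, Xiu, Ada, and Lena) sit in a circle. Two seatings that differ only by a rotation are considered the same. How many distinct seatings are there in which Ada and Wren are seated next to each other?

48

Treat {Ada, Wren} as one unit (2 internal orders) and seat the resulting 5 units around the table: (4)! circular arrangements.
So 2 × (4)! = 2 × 24 = 48.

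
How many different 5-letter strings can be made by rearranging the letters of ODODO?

The 5 letters of ODODO have repeats: D appearing twice and O appearing 3 times.
The number of distinct arrangements is 5!/(3!·2!) = 120/12 = 10.

10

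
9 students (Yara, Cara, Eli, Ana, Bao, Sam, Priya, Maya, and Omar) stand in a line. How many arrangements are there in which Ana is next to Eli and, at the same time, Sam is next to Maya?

20160

Treat {Ana,Eli} as one block (2 orders) and {Sam,Maya} as another (2 orders).
That leaves 7 units to arrange: 2 × 2 × 7! = 4 × 5040 = 20160.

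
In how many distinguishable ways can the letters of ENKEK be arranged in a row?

ENKEK has 5 letters with E appearing twice and K appearing twice.
The number of distinct arrangements is 5!/(2!·2!) = 120/4 = 30.

30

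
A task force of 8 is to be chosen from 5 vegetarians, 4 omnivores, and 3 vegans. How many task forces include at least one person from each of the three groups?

485

With no constraint there are C(12,8) = 495 possible selections.
Subtract selections that omit an entire group: no vegetarians → C(7,8) = 0; no omnivores → C(8,8) = 1; no vegans → C(9,8) = 9.
Add back selections omitting two groups (i.e. drawn from a single group): C(5,8) + C(4,8) + C(3,8) = 0.
By inclusion–exclusion: 495 − 10 + 0 = 485.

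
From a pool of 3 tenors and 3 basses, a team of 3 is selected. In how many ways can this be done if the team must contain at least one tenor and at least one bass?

18

Unrestricted: C(6,3) = 20 ways to pick any 3 of the 6.
Subtract selections that omit an entire group: no tenors → C(3,3) = 1; no basses → C(3,3) = 1.
Both groups omitted at once is impossible, so 20 − 2 = 18.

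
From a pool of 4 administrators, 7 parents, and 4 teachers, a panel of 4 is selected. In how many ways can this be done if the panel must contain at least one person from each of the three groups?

672

Unrestricted: C(15,4) = 1365 ways to pick any 4 of the 15.
Selections missing a whole group: no administrators → C(11,4) = 330; no parents → C(8,4) = 70; no teachers → C(11,4) = 330.
Add back selections omitting two groups (i.e. drawn from a single group): C(4,4) + C(7,4) + C(4,4) = 37.
By inclusion–exclusion: 1365 − 730 + 37 = 672.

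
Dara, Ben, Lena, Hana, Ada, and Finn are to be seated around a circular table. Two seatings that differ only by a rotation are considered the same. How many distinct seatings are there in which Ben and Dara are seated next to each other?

Treat {Ben, Dara} as one unit (2 internal orders) and seat the resulting 5 units around the table: (4)! circular arrangements.
So 2 × (4)! = 2 × 24 = 48.

48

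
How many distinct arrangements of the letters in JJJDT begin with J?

Fix J in the first position and arrange the remaining 4 letters.
Those 4 letters have J appearing twice, giving (4)!/(2!) = 12.

12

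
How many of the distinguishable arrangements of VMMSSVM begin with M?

Fix M in the first position and arrange the remaining 6 letters.
Those 6 letters have M appearing twice, S appearing twice, and V appearing twice, giving (6)!/(2!·2!·2!) = 90.

90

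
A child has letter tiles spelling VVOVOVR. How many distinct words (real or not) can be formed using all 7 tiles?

Letter multiplicities in VVOVOVR: O×2, R×1, V×4.
So there are 7! / (4!·2!) = 105 distinguishable arrangements.

105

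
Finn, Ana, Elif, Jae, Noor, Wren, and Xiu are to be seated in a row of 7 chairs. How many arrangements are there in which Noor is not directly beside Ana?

3600

There are 7! = 5040 arrangements in all. If Noor and Ana are adjacent, merging them into one block gives 2·(6)! = 1440 arrangements.
So 5040 − 1440 = 3600 arrangements keep them apart.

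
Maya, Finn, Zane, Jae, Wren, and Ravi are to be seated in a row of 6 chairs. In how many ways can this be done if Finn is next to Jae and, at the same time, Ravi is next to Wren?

96

Treat {Finn,Jae} as one block (2 orders) and {Ravi,Wren} as another (2 orders).
That leaves 4 units to arrange: 2 × 2 × 4! = 4 × 24 = 96.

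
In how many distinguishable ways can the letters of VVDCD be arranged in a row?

30

The 5 letters of VVDCD have repeats: D appearing twice and V appearing twice.
The number of distinct arrangements is 5!/(2!·2!) = 120/4 = 30.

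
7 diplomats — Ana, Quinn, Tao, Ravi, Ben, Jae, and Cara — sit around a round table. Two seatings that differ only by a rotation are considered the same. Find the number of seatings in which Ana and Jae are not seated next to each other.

Without the restriction there are (6)! = 720 seatings.
Seatings with Ana beside Jae: treat them as a block with 2 internal orders, giving 2 × (5)! = 240.
Subtracting, 720 − 240 = 480.

480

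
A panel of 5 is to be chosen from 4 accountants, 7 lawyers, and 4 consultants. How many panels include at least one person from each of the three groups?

2044

Total 5-person selections from all 15: C(15,5) = 3003.
Selections missing a whole group: no accountants → C(11,5) = 462; no lawyers → C(8,5) = 56; no consultants → C(11,5) = 462.
Add back selections omitting two groups (i.e. drawn from a single group): C(4,5) + C(7,5) + C(4,5) = 21.
By inclusion–exclusion: 3003 − 980 + 21 = 2044.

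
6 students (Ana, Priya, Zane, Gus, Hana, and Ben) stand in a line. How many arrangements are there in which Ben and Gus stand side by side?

240

Glue Ben and Gus into one block (2 internal orders), leaving 5 units to arrange in a row.
That gives 2 × 5! = 2 × 120 = 240.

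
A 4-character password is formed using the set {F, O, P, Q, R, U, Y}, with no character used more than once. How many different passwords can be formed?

Choose and order 4 of the 7 symbols: the first character has 7 options, the next 6, then 5, 4.
That product is 7 × 6 × 5 × 4 = 840.

840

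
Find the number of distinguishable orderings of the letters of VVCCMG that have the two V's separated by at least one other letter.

There are 6!/(2!·2!) = 180 arrangements of VVCCMG in total.
Arrangements with the V's together: treat VV as one letter, giving (5)!/(2!) = 60.
Hence 180 − 60 = 120.

120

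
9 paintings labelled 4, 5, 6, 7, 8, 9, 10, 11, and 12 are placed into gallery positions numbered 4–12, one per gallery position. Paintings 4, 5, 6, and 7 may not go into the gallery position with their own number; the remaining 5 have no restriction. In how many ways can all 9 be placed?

229080

Let Aᵢ (for 4 ≤ i ≤ 7) be the placements that put painting i in its forbidden gallery position. Any j of these fix j positions, leaving (9−j)! ways to fill the rest, and there are C(4,j) ways to pick which j.
By inclusion–exclusion, the number of valid placements is Σ_{j=0}^{4} (−1)^j C(4,j)·(9−j)!.
Computing: 362880 − 161280 + 30240 − 2880 + 120 = 229080.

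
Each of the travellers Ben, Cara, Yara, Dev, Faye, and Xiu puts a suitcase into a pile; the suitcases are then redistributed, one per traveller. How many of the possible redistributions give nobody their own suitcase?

265

Count assignments avoiding every fixed point. For any j of the 6 travellers fixed to their own suitcase, the other 6−j can be arranged in (6−j)! ways.
By inclusion–exclusion this is Σ_{j=0}^{6} (−1)^j C(6,j)·(6−j)!.
Computing: 720 − 720 + 360 − 120 + 30 − 6 + 1 = 265.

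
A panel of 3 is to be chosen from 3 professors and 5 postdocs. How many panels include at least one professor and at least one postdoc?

Total 3-person selections from all 8: C(8,3) = 56.
Subtract selections that omit an entire group: no professors → C(5,3) = 10; no postdocs → C(3,3) = 1.
Both groups omitted at once is impossible, so 56 − 11 = 45.

45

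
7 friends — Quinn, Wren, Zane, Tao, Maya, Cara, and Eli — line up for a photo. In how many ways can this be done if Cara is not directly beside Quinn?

3600

Of the 7! = 5040 arrangements, those with Cara and Quinn adjacent number 2 × 6! = 1440 (treat the pair as a block with 2 internal orders).
Complementary counting: 5040 − 1440 = 3600.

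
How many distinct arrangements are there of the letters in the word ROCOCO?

Letter multiplicities in ROCOCO: C×2, O×3, R×1.
So there are 6! / (3!·2!) = 60 distinguishable arrangements.

60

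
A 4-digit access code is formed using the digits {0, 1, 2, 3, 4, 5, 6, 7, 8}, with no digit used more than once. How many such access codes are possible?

3024

Choose and order 4 of the 9 symbols: the first digit has 9 options, the next 8, then 7, 6.
That product is 9 × 8 × 7 × 6 = 3024.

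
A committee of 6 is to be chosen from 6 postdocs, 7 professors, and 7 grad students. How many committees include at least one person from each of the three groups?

32340

Unrestricted: C(20,6) = 38760 ways to pick any 6 of the 20.
Selections missing a whole group: no postdocs → C(14,6) = 3003; no professors → C(13,6) = 1716; no grad students → C(13,6) = 1716.
Add back selections omitting two groups (i.e. drawn from a single group): C(6,6) + C(7,6) + C(7,6) = 15.
By inclusion–exclusion: 38760 − 6435 + 15 = 32340.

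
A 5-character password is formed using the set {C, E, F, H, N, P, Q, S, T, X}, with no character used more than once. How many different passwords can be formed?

With no repetition, fill the 5 characters in order: 10 choices, then 9, down to 6.
10 × 9 × 8 × 7 × 6 = 30240.

30240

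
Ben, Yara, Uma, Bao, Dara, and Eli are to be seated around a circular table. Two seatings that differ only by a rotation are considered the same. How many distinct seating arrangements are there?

120

Around a circle, 6 distinct people have 6!/6 = (5)! = 120 rotationally distinct seatings.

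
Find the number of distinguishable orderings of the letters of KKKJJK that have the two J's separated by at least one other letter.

10

Total arrangements of KKKJJK: 6!/(4!·2!) = 15.
Arrangements with the J's together: treat JJ as one letter, giving (5)!/(4!) = 5.
Hence 15 − 5 = 10.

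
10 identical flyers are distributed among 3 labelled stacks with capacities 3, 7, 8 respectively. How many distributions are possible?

Ignoring the caps, the number of non-negative solutions to x_1+…+x_3 = 10 is C(12,2) = 66.
Subtract solutions that violate a single cap (substitute x_i' = x_i − (cap_i+1)): x_1 ≥ 4 gives C(8,2) = 28; x_2 ≥ 8 gives C(4,2) = 6; x_3 ≥ 9 gives C(3,2) = 3. Together 37.
No two caps can be exceeded simultaneously, so the pair terms are all 0.
By inclusion–exclusion the count is 66 − 37 + 0 = 29.

29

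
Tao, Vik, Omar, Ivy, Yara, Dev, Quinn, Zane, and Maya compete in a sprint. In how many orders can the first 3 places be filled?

504

This is an ordered selection of 3 from 9: P(9,3).
That gives 9 × 8 × 7 = 504.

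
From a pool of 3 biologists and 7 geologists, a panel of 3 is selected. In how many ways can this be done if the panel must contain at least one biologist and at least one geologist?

84

Unrestricted: C(10,3) = 120 ways to pick any 3 of the 10.
Selections missing a whole group: no biologists → C(7,3) = 35; no geologists → C(3,3) = 1.
Both groups omitted at once is impossible, so 120 − 36 = 84.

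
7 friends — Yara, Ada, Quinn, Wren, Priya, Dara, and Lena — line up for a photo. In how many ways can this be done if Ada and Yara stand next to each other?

Treat {Ada, Yara} as a single unit. There are 6 units to order, and the pair itself can be ordered 2 ways.
So the count is 2·(6)! = 1440.

1440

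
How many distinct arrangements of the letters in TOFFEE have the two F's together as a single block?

60

Treat the 2 copies of F as a single block. The multiset to arrange is then {FF, E, E, O, T}, 5 items in all.
That gives (5)!/(2!) = 60 arrangements.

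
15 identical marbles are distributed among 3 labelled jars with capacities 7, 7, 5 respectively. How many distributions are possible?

By stars and bars, unrestricted non-negative solutions to x_1+…+x_3 = 15 number C(15+2,2) = 136.
Subtract solutions that violate a single cap (substitute x_i' = x_i − (cap_i+1)): x_1 ≥ 8 gives C(9,2) = 36; x_2 ≥ 8 gives C(9,2) = 36; x_3 ≥ 6 gives C(11,2) = 55. Together 127.
Add back pairs where two caps are both exceeded: 0 + 3 + 3 = 6.
By inclusion–exclusion the count is 136 − 127 + 6 = 15.

15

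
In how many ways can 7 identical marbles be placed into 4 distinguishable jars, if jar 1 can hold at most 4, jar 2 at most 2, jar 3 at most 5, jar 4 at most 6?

Ignoring the caps, the number of non-negative solutions to x_1+…+x_4 = 7 is C(10,3) = 120.
Subtract solutions that violate a single cap (substitute x_i' = x_i − (cap_i+1)): x_1 ≥ 5 gives C(5,3) = 10; x_2 ≥ 3 gives C(7,3) = 35; x_3 ≥ 6 gives C(4,3) = 4; x_4 ≥ 7 gives C(3,3) = 1. Together 50.
No two caps can be exceeded simultaneously, so the pair terms are all 0.
By inclusion–exclusion the count is 120 − 50 + 0 = 70.

70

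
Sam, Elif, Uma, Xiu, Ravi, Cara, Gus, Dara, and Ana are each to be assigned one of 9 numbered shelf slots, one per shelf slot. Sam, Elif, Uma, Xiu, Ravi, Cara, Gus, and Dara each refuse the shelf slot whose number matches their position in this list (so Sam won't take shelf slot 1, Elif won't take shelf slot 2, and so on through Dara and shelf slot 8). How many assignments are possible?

Let Aᵢ (for 1 ≤ i ≤ 8) be the placements that put person i in their forbidden shelf slot. Any j of these fix j positions, leaving (9−j)! ways to fill the rest, and there are C(8,j) ways to pick which j.
By inclusion–exclusion, the number of valid placements is Σ_{j=0}^{8} (−1)^j C(8,j)·(9−j)!.
Computing: 362880 − 322560 + 141120 − 40320 + 8400 − 1344 + 168 − 16 + 1 = 148329.

148329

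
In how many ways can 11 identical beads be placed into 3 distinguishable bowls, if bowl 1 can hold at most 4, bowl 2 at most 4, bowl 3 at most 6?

By stars and bars, unrestricted non-negative solutions to x_1+…+x_3 = 11 number C(11+2,2) = 78.
Subtract solutions that violate a single cap (substitute x_i' = x_i − (cap_i+1)): x_1 ≥ 5 gives C(8,2) = 28; x_2 ≥ 5 gives C(8,2) = 28; x_3 ≥ 7 gives C(6,2) = 15. Together 71.
Add back pairs where two caps are both exceeded: 3 + 0 + 0 = 3.
By inclusion–exclusion the count is 78 − 71 + 3 = 10.

10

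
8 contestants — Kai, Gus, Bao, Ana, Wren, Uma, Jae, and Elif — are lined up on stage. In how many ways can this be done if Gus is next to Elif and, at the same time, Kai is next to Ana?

Treat {Gus,Elif} as one block (2 orders) and {Kai,Ana} as another (2 orders).
That leaves 6 units to arrange: 2 × 2 × 6! = 4 × 720 = 2880.

2880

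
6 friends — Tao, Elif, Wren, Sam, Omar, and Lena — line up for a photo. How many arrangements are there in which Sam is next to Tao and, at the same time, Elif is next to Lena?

96

Treat {Sam,Tao} as one block (2 orders) and {Elif,Lena} as another (2 orders).
That leaves 4 units to arrange: 2 × 2 × 4! = 4 × 24 = 96.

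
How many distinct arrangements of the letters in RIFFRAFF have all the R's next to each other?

Treat the 2 copies of R as a single block. The multiset to arrange is then {RR, A, F, F, F, F, I}, 7 items in all.
That gives (7)!/(4!) = 210 arrangements.

210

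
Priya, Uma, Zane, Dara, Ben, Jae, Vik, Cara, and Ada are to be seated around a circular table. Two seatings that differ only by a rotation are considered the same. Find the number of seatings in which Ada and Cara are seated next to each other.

Treat {Ada, Cara} as one unit (2 internal orders) and seat the resulting 8 units around the table: (7)! circular arrangements.
So 2 × (7)! = 2 × 5040 = 10080.

10080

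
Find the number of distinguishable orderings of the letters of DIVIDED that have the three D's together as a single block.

Treat the 3 copies of D as a single block. The multiset to arrange is then {DDD, E, I, I, V}, 5 items in all.
That gives (5)!/(2!) = 60 arrangements.

60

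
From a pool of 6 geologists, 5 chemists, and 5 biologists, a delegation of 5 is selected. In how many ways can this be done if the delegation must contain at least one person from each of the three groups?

With no constraint there are C(16,5) = 4368 possible selections.
Selections missing a whole group: no geologists → C(10,5) = 252; no chemists → C(11,5) = 462; no biologists → C(11,5) = 462.
Add back selections omitting two groups (i.e. drawn from a single group): C(6,5) + C(5,5) + C(5,5) = 8.
By inclusion–exclusion: 4368 − 1176 + 8 = 3200.

3200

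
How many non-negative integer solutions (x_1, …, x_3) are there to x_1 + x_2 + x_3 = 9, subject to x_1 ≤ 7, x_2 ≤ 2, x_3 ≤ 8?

By stars and bars, unrestricted non-negative solutions to x_1+…+x_3 = 9 number C(9+2,2) = 55.
Subtract solutions that violate a single cap (substitute x_i' = x_i − (cap_i+1)): x_1 ≥ 8 gives C(3,2) = 3; x_2 ≥ 3 gives C(8,2) = 28; x_3 ≥ 9 gives C(2,2) = 1. Together 32.
No two caps can be exceeded simultaneously, so the pair terms are all 0.
By inclusion–exclusion the count is 55 − 32 + 0 = 23.

23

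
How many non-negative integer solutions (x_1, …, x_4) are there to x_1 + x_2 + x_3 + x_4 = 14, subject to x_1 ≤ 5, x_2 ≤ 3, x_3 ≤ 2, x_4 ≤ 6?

10

By stars and bars, unrestricted non-negative solutions to x_1+…+x_4 = 14 number C(14+3,3) = 680.
Subtract solutions that violate a single cap (substitute x_i' = x_i − (cap_i+1)): x_1 ≥ 6 gives C(11,3) = 165; x_2 ≥ 4 gives C(13,3) = 286; x_3 ≥ 3 gives C(14,3) = 364; x_4 ≥ 7 gives C(10,3) = 120. Together 935.
Add back pairs where two caps are both exceeded: 35 + 56 + 4 + 120 + 20 + 35 = 270.
Subtract triples: 4 + 0 + 0 + 1 = 5.
By inclusion–exclusion the count is 680 − 935 + 270 − 5 = 10.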